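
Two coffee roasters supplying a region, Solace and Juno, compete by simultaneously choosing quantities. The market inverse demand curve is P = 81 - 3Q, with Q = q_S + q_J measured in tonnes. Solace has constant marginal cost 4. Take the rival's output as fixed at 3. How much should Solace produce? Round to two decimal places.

With the rival's output fixed at 3, Solace's profit is π_S = (81 - 3·3 - 3q_S)q_S - (4q_S) = (72 - 3q_S)q_S - (4q_S).
∂π_S/∂q_S = 68 - 6q_S = 0, so q_S = 34/3.

11.33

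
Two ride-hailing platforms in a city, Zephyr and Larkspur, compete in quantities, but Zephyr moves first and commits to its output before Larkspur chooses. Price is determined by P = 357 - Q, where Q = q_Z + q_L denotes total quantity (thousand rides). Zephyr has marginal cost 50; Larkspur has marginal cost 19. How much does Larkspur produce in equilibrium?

100

The follower Larkspur best-responds to any q_Z: π_L = (357 - Q)q_L - 19q_L.
Setting the follower's marginal profit to zero, 338 - q_Z - 2q_L = 0, i.e. q_L = (338 - q_Z)/2.
The leader anticipates this reaction. Substituting into P = 357 - Q gives P = 188 - (1/2)q_Z, so π_Z = (188 - (1/2)q_Z)q_Z - 50q_Z.
The leader's first-order condition 138 - q_Z = 0 yields q_Z = 138.
Then q_L = (338 - 138)/2 = 100.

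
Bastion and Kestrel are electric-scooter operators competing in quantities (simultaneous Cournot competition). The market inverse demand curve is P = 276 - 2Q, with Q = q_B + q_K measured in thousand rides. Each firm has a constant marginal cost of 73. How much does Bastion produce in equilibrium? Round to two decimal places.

33.83

Each firm earns π_i = (276 - 2Q)q_i - 73q_i.
Setting ∂π_i/∂q_i = 0 with rivals' quantities fixed: 203 - 4q_i - 2q_j = 0.
With identical firms every q_j equals q_i, so q_j = q_i and 203 = 6q_i, giving q_i = 203/6.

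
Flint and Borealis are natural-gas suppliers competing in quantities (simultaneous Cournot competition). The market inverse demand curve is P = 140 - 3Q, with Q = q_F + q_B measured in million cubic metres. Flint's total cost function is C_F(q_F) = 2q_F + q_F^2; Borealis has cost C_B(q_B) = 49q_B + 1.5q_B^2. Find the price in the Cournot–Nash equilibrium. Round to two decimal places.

78.90

Flint's profit: π_F = (140 - 3Q)q_F - (2q_F + q_F²). Setting ∂π_F/∂q_F = 0: 138 - 8q_F - 3(q_B) = 0.
Borealis's first-order condition: 91 - 9q_B - 3(q_F) = 0.
Best responses: q_F = (138 - 3q_B)/8, q_B = (91 - 3q_F)/9.
Substituting one into the other gives q_F = 323/21 and q_B = 314/63.
Total output Q = 1283/63, so price P = 140 - 3·(1283/63) = 1657/21.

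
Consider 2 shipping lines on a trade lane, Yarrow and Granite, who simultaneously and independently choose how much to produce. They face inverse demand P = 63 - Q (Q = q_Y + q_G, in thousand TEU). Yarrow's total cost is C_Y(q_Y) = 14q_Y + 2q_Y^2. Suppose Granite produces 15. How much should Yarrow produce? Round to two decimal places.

With the rival's output fixed at 15, Yarrow's profit is π_Y = (63 - 15 - q_Y)q_Y - (14q_Y + 2q_Y²) = (48 - q_Y)q_Y - (14q_Y + 2q_Y²).
∂π_Y/∂q_Y = 34 - 6q_Y = 0, so q_Y = 17/3.

5.67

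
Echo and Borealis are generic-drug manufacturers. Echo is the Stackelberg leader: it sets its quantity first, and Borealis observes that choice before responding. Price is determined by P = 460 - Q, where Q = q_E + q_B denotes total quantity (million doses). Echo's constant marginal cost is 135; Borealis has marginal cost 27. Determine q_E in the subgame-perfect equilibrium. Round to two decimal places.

108.50

The follower Borealis best-responds to any q_E: π_B = (460 - Q)q_B - 27q_B.
Follower FOC: 433 - q_E - 2q_B = 0, so q_B(q_E) = (433 - q_E)/2.
The leader anticipates this reaction. Substituting into P = 460 - Q gives P = 487/2 - (1/2)q_E, so π_E = (487/2 - (1/2)q_E)q_E - 135q_E.
The leader's first-order condition 217/2 - q_E = 0 yields q_E = 217/2.
Then q_B = (433 - 217/2)/2 = 649/4.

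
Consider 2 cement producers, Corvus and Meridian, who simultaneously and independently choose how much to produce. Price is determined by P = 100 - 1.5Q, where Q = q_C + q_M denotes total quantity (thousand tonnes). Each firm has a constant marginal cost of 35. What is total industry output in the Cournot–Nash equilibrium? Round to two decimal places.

A representative firm's profit is π_i = q_i(100 - 1.5Q) - 35q_i.
Setting ∂π_i/∂q_i = 0 with rivals' quantities fixed: 65 - 3q_i - (3/2)q_j = 0.
With identical firms every q_j equals q_i, so q_j = q_i and 65 = (9/2)q_i, giving q_i = 130/9.
Total output Q = 130/9 + 130/9 = 260/9.

28.89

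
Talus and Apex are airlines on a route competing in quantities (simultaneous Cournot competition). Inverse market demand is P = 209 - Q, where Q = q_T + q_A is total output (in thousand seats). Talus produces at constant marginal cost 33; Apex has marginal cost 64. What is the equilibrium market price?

102

Talus's profit: π_T = (209 - Q)q_T - (33q_T). Setting ∂π_T/∂q_T = 0: 176 - 2q_T - (q_A) = 0.
Apex's profit: π_A = (209 - Q)q_A - (64q_A). Setting ∂π_A/∂q_A = 0: 145 - 2q_A - (q_T) = 0.
Rearranging gives the reaction functions q_T = (176 - q_A)/2 and q_A = (145 - q_T)/2.
Substituting one into the other gives q_T = 69 and q_A = 38.
Total output Q = 107, so price P = 209 - 107 = 102.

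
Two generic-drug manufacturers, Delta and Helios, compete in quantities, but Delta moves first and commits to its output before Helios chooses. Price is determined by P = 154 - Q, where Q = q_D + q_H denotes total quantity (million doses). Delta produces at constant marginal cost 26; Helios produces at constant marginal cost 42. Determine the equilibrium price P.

62

The follower Helios best-responds to any q_D: π_H = (154 - Q)q_H - 42q_H.
Follower FOC: 112 - q_D - 2q_H = 0, so q_H(q_D) = (112 - q_D)/2.
The leader anticipates this reaction. Substituting into P = 154 - Q gives P = 98 - (1/2)q_D, so π_D = (98 - (1/2)q_D)q_D - 26q_D.
Leader FOC: 72 - q_D = 0, so q_D = 72.
Then q_H = (112 - 72)/2 = 20.
Total output Q = 92, so price P = 154 - 92 = 62.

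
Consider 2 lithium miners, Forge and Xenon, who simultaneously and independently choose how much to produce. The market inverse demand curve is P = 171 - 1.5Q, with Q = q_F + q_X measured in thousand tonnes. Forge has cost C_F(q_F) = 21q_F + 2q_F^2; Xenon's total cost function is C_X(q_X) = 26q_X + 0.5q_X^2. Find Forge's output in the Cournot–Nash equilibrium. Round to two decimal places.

14.85

Forge's profit: π_F = (171 - 1.5Q)q_F - (21q_F + 2q_F²). Setting ∂π_F/∂q_F = 0: 150 - 7q_F - (3/2)(q_X) = 0.
Xenon's first-order condition: 145 - 4q_X - (3/2)(q_F) = 0.
Rearranging gives the reaction functions q_F = (150 - (3/2)q_X)/7 and q_X = (145 - (3/2)q_F)/4.
Substituting one into the other gives q_F = 1530/103 and q_X = 30.6796.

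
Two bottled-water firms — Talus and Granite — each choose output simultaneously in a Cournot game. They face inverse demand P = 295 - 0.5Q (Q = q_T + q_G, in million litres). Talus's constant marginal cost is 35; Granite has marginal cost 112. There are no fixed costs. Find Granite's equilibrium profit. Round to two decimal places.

2496.89

Talus's profit: π_T = (295 - 0.5Q)q_T - (35q_T). Setting ∂π_T/∂q_T = 0: 260 - q_T - (1/2)(q_G) = 0.
Granite's profit: π_G = (295 - 0.5Q)q_G - (112q_G). Setting ∂π_G/∂q_G = 0: 183 - q_G - (1/2)(q_T) = 0.
Best responses: q_T = (260 - (1/2)q_G), q_G = (183 - (1/2)q_T).
Solving the pair: q_T = 674/3, q_G = 212/3.
Price P = 295 - (1/2)·(886/3) = 442/3.
Granite's profit: (442/3 - 112)·(212/3) = 2496.8889.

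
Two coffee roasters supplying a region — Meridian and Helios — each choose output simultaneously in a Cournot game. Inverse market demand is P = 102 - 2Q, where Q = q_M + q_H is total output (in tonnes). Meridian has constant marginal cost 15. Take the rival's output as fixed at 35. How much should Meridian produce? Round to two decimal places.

4.25

With the rival's output fixed at 35, Meridian's profit is π_M = (102 - 2·35 - 2q_M)q_M - (15q_M) = (32 - 2q_M)q_M - (15q_M).
∂π_M/∂q_M = 17 - 4q_M = 0, so q_M = 17/4.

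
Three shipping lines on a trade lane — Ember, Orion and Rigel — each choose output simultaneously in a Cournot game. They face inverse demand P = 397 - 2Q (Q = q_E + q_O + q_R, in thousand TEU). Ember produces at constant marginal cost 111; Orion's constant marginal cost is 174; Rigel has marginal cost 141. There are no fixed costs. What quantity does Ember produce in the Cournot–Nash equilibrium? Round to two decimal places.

47.38

Ember's profit: π_E = (397 - 2Q)q_E - (111q_E). Setting ∂π_E/∂q_E = 0: 286 - 4q_E - 2(q_O + q_R) = 0.
Orion's first-order condition: 223 - 4q_O - 2(q_E + q_R) = 0.
Rigel's first-order condition: 256 - 4q_R - 2(q_E + q_O) = 0.
Summing all 3 equations gives 765 − 8Q = 0, hence Q = 765/8.
Back-substituting: q_E = (286 − 765/4)/2 = 379/8, q_O = (223 − 765/4)/2 = 127/8, q_R = (256 − 765/4)/2 = 259/8.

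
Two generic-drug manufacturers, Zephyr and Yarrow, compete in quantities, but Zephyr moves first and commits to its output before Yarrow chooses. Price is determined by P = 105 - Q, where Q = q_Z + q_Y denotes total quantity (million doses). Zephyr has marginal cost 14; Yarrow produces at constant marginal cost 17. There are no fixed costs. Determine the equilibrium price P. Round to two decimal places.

37.50

Solve by backward induction. Given q_Z, the follower Yarrow maximises π_Y = (105 - q_Z - q_Y)q_Y - 17q_Y.
Setting the follower's marginal profit to zero, 88 - q_Z - 2q_Y = 0, i.e. q_Y = (88 - q_Z)/2.
The leader anticipates this reaction. Substituting into P = 105 - Q gives P = 61 - (1/2)q_Z, so π_Z = (61 - (1/2)q_Z)q_Z - 14q_Z.
Maximising: ∂π_Z/∂q_Z = 47 - q_Z = 0, giving q_Z = 47.
Then q_Y = (88 - 47)/2 = 41/2.
Total output Q = 135/2, so price P = 105 - 135/2 = 75/2.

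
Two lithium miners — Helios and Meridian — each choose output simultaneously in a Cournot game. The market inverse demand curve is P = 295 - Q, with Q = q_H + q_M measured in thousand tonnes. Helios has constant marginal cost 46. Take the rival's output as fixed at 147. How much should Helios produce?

51

With the rival's output fixed at 147, Helios's profit is π_H = (295 - 147 - q_H)q_H - (46q_H) = (148 - q_H)q_H - (46q_H).
∂π_H/∂q_H = 102 - 2q_H = 0, so q_H = 51.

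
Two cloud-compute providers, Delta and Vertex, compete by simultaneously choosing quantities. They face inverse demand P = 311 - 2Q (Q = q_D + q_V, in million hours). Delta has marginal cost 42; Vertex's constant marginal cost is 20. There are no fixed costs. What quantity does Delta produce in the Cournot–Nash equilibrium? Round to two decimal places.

41.17

Delta's profit: π_D = (311 - 2Q)q_D - (42q_D). Setting ∂π_D/∂q_D = 0: 269 - 4q_D - 2(q_V) = 0.
Vertex's profit: π_V = (311 - 2Q)q_V - (20q_V). Setting ∂π_V/∂q_V = 0: 291 - 4q_V - 2(q_D) = 0.
So q_D = (269 - 2q_V)/4 and q_V = (291 - 2q_D)/4.
Substituting one into the other gives q_D = 247/6 and q_V = 313/6.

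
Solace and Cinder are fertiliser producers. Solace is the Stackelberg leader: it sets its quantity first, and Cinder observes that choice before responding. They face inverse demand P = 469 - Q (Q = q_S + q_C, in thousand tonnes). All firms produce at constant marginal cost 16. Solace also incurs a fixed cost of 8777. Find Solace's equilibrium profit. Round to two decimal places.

16874.13

The follower Cinder best-responds to any q_S: π_C = (469 - Q)q_C - 16q_C.
Setting the follower's marginal profit to zero, 453 - q_S - 2q_C = 0, i.e. q_C = (453 - q_S)/2.
The leader anticipates this reaction. Substituting into P = 469 - Q gives P = 485/2 - (1/2)q_S, so π_S = (485/2 - (1/2)q_S)q_S - 16q_S.
Leader FOC: 453/2 - q_S = 0, so q_S = 453/2.
Then q_C = (453 - 453/2)/2 = 453/4.
Price P = 469 - 1359/4 = 517/4.
Solace's profit: (517/4 - 16)·(453/2) - 8777 = 16874.1250.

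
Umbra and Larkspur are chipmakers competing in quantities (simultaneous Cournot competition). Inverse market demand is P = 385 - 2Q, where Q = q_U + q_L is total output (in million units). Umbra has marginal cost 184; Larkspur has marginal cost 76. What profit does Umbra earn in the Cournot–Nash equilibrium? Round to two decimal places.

Umbra's profit: π_U = (385 - 2Q)q_U - (184q_U). Setting ∂π_U/∂q_U = 0: 201 - 4q_U - 2(q_L) = 0.
Larkspur's first-order condition: 309 - 4q_L - 2(q_U) = 0.
Best responses: q_U = (201 - 2q_L)/4, q_L = (309 - 2q_U)/4.
Substituting one into the other gives q_U = 31/2 and q_L = 139/2.
Price P = 385 - 2·85 = 215.
Umbra's profit: (215 - 184)·(31/2) = 961/2.

480.50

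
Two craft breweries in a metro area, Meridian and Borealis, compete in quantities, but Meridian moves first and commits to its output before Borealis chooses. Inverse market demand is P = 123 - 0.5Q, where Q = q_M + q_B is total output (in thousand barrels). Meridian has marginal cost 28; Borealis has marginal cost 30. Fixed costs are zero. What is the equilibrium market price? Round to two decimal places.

52.25

Solve by backward induction. Given q_M, the follower Borealis maximises π_B = (123 - (1/2)q_M - (1/2)q_B)q_B - 30q_B.
Follower FOC: 93 - (1/2)q_M - q_B = 0, so q_B(q_M) = (93 - (1/2)q_M).
Meridian substitutes q_B(q_M) into its own profit: π_M = q_M(123 - (1/2)q_M - (93 - (1/2)q_M)/2) - 28q_M = (153/2 - (1/4)q_M)q_M - 28q_M.
Maximising: ∂π_M/∂q_M = 97/2 - (1/2)q_M = 0, giving q_M = 97.
Then q_B = (93 - (1/2)·97) = 89/2.
Total output Q = 283/2, so price P = 123 - (1/2)·(283/2) = 209/4.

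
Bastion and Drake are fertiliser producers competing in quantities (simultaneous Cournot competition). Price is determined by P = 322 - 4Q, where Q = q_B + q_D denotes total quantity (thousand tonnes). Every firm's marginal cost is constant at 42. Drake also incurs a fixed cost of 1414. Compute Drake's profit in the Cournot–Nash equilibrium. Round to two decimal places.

763.78

A representative firm's profit is π_i = q_i(322 - 4Q) - 42q_i.
Setting ∂π_i/∂q_i = 0 with rivals' quantities fixed: 280 - 8q_i - 4q_j = 0.
With identical firms every q_j equals q_i, so q_j = q_i and 280 = 12q_i, giving q_i = 70/3.
Price P = 322 - 4·(140/3) = 406/3.
Drake's profit: (406/3 - 42)·(70/3) - 1414 = 763.7778.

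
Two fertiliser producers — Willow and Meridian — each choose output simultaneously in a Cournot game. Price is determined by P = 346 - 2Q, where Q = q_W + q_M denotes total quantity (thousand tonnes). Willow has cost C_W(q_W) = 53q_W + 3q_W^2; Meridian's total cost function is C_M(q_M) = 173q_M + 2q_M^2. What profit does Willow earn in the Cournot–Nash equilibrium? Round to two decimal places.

Willow's profit: π_W = (346 - 2Q)q_W - (53q_W + 3q_W²). Setting ∂π_W/∂q_W = 0: 293 - 10q_W - 2(q_M) = 0.
Meridian's profit: π_M = (346 - 2Q)q_M - (173q_M + 2q_M²). Setting ∂π_M/∂q_M = 0: 173 - 8q_M - 2(q_W) = 0.
Best responses: q_W = (293 - 2q_M)/10, q_M = (173 - 2q_W)/8.
Substituting one into the other gives q_W = 999/38 and q_M = 286/19.
Price P = 346 - 2·(1571/38) = 263.3158.
Willow's profit: 263.3158·(999/38) - 53·(999/38) - 3(999/38)² = 3455.6821.

3455.68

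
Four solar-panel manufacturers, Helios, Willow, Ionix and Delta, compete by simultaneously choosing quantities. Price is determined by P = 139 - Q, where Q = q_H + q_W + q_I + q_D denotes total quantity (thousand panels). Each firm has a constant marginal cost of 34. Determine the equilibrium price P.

A representative firm's profit is π_i = q_i(139 - Q) - 34q_i.
First-order condition (treating rivals' output as given): 105 - 2q_i - Σ_{j≠i} q_j = 0.
With identical firms every q_j equals q_i, so Σ_{j≠i} q_j = 3q_i and 105 = 5q_i, giving q_i = 21.
Total output Q = 84, so price P = 139 - 84 = 55.

55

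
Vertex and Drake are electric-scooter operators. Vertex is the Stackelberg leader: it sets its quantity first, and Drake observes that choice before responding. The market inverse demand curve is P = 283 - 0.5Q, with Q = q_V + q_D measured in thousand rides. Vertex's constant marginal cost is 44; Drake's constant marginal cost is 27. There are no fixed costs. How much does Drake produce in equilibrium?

The follower Drake best-responds to any q_V: π_D = (283 - 0.5Q)q_D - 27q_D.
Follower FOC: 256 - (1/2)q_V - q_D = 0, so q_D(q_V) = (256 - (1/2)q_V).
The leader anticipates this reaction. Substituting into P = 283 - 0.5Q gives P = 155 - (1/4)q_V, so π_V = (155 - (1/4)q_V)q_V - 44q_V.
Maximising: ∂π_V/∂q_V = 111 - (1/2)q_V = 0, giving q_V = 222.
Then q_D = (256 - (1/2)·222) = 145.

145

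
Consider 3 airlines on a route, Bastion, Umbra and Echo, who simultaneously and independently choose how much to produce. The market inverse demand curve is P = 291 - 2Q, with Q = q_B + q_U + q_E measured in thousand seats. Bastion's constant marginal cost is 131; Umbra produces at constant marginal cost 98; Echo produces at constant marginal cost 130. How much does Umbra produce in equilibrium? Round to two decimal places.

Bastion's profit: π_B = (291 - 2Q)q_B - (131q_B). Setting ∂π_B/∂q_B = 0: 160 - 4q_B - 2(q_U + q_E) = 0.
Umbra's profit: π_U = (291 - 2Q)q_U - (98q_U). Setting ∂π_U/∂q_U = 0: 193 - 4q_U - 2(q_B + q_E) = 0.
Echo's first-order condition: 161 - 4q_E - 2(q_B + q_U) = 0.
Adding the 3 conditions: 514 − 4Q − 4Q = 0, i.e. Q = 257/4.
Back-substituting: q_B = (160 − 257/2)/2 = 63/4, q_U = (193 − 257/2)/2 = 129/4, q_E = (161 − 257/2)/2 = 65/4.

32.25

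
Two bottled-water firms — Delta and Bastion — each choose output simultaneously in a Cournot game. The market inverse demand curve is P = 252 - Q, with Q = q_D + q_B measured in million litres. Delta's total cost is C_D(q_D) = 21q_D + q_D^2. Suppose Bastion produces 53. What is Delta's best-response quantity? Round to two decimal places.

44.50

With the rival's output fixed at 53, Delta's profit is π_D = (252 - 53 - q_D)q_D - (21q_D + q_D²) = (199 - q_D)q_D - (21q_D + q_D²).
∂π_D/∂q_D = 178 - 4q_D = 0, so q_D = 89/2.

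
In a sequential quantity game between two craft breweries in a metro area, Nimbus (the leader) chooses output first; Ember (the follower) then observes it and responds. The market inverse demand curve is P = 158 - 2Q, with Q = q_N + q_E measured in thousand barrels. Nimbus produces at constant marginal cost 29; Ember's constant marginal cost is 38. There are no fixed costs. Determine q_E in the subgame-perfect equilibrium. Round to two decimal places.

The follower Ember best-responds to any q_N: π_E = (158 - 2Q)q_E - 38q_E.
Setting the follower's marginal profit to zero, 120 - 2q_N - 4q_E = 0, i.e. q_E = (120 - 2q_N)/4.
The leader anticipates this reaction. Substituting into P = 158 - 2Q gives P = 98 - q_N, so π_N = (98 - q_N)q_N - 29q_N.
Maximising: ∂π_N/∂q_N = 69 - 2q_N = 0, giving q_N = 69/2.
Then q_E = (120 - 2·(69/2))/4 = 51/4.

12.75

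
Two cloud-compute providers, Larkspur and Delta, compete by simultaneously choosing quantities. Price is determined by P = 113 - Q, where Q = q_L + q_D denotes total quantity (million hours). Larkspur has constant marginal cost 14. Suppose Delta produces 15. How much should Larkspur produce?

42

With the rival's output fixed at 15, Larkspur's profit is π_L = (113 - 15 - q_L)q_L - (14q_L) = (98 - q_L)q_L - (14q_L).
∂π_L/∂q_L = 84 - 2q_L = 0, so q_L = 42.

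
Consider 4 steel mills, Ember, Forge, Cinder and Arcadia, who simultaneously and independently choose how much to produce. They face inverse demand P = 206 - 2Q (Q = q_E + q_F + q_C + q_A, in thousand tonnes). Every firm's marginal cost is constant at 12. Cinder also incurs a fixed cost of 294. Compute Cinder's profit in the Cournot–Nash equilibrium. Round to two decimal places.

458.72

A representative firm's profit is π_i = q_i(206 - 2Q) - 12q_i.
Setting ∂π_i/∂q_i = 0 with rivals' quantities fixed: 194 - 4q_i - 2·Σ_{j≠i} q_j = 0.
With identical firms every q_j equals q_i, so Σ_{j≠i} q_j = 3q_i and 194 = 10q_i, giving q_i = 97/5.
Price P = 206 - 2·(388/5) = 254/5.
Cinder's profit: (254/5 - 12)·(97/5) - 294 = 458.7200.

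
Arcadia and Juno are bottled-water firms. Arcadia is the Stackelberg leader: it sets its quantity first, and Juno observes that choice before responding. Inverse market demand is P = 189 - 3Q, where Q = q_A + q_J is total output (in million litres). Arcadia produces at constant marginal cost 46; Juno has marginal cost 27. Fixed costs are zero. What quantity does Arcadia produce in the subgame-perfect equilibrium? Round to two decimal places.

20.67

Solve by backward induction. Given q_A, the follower Juno maximises π_J = (189 - 3q_A - 3q_J)q_J - 27q_J.
Follower FOC: 162 - 3q_A - 6q_J = 0, so q_J(q_A) = (162 - 3q_A)/6.
The leader anticipates this reaction. Substituting into P = 189 - 3Q gives P = 108 - (3/2)q_A, so π_A = (108 - (3/2)q_A)q_A - 46q_A.
Leader FOC: 62 - 3q_A = 0, so q_A = 62/3.
Then q_J = (162 - 3·(62/3))/6 = 50/3.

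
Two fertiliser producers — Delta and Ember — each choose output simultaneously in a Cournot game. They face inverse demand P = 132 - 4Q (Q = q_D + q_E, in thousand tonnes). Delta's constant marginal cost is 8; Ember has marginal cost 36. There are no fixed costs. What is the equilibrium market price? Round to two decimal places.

Delta's profit: π_D = (132 - 4Q)q_D - (8q_D). Setting ∂π_D/∂q_D = 0: 124 - 8q_D - 4(q_E) = 0.
Ember's profit: π_E = (132 - 4Q)q_E - (36q_E). Setting ∂π_E/∂q_E = 0: 96 - 8q_E - 4(q_D) = 0.
Best responses: q_D = (124 - 4q_E)/8, q_E = (96 - 4q_D)/8.
Substituting one into the other gives q_D = 38/3 and q_E = 17/3.
Total output Q = 55/3, so price P = 132 - 4·(55/3) = 176/3.

58.67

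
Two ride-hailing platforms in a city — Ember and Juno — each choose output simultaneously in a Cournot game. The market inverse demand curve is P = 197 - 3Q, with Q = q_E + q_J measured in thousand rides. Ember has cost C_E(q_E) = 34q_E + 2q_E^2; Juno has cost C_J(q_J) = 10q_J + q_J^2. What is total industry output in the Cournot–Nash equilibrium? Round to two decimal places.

Ember's profit: π_E = (197 - 3Q)q_E - (34q_E + 2q_E²). Setting ∂π_E/∂q_E = 0: 163 - 10q_E - 3(q_J) = 0.
Juno's first-order condition: 187 - 8q_J - 3(q_E) = 0.
So q_E = (163 - 3q_J)/10 and q_J = (187 - 3q_E)/8.
Solving the pair: q_E = 743/71, q_J = 1381/71.
Total output Q = 743/71 + 1381/71 = 29.9155.

29.92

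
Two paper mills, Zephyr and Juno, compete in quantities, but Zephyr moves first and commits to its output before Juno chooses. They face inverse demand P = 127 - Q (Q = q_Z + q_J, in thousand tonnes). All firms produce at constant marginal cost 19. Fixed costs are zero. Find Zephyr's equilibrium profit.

1458

Solve by backward induction. Given q_Z, the follower Juno maximises π_J = (127 - q_Z - q_J)q_J - 19q_J.
Follower FOC: 108 - q_Z - 2q_J = 0, so q_J(q_Z) = (108 - q_Z)/2.
The leader anticipates this reaction. Substituting into P = 127 - Q gives P = 73 - (1/2)q_Z, so π_Z = (73 - (1/2)q_Z)q_Z - 19q_Z.
The leader's first-order condition 54 - q_Z = 0 yields q_Z = 54.
Then q_J = (108 - 54)/2 = 27.
Price P = 127 - 81 = 46.
Zephyr's profit: (46 - 19)·54 = 1458.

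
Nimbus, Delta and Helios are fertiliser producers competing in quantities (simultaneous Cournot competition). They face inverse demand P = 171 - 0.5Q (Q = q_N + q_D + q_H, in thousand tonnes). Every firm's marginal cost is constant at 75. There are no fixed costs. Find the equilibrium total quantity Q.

144

Each firm earns π_i = (171 - 0.5Q)q_i - 75q_i.
First-order condition (treating rivals' output as given): 96 - q_i - (1/2)·Σ_{j≠i} q_j = 0.
With identical firms every q_j equals q_i, so Σ_{j≠i} q_j = 2q_i and 96 = 2q_i, giving q_i = 48.
Total output Q = 48 + 48 + 48 = 144.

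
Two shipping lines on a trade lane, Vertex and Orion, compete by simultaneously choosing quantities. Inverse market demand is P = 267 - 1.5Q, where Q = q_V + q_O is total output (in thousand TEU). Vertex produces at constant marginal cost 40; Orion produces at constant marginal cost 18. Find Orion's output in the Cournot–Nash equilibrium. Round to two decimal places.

Vertex's profit: π_V = (267 - 1.5Q)q_V - (40q_V). Setting ∂π_V/∂q_V = 0: 227 - 3q_V - (3/2)(q_O) = 0.
Orion's first-order condition: 249 - 3q_O - (3/2)(q_V) = 0.
So q_V = (227 - (3/2)q_O)/3 and q_O = (249 - (3/2)q_V)/3.
Substituting one into the other gives q_V = 410/9 and q_O = 542/9.

60.22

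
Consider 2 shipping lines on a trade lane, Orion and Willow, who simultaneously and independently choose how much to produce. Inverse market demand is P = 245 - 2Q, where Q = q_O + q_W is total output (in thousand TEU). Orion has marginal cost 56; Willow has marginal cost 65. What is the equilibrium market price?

Orion's profit: π_O = (245 - 2Q)q_O - (56q_O). Setting ∂π_O/∂q_O = 0: 189 - 4q_O - 2(q_W) = 0.
Willow's profit: π_W = (245 - 2Q)q_W - (65q_W). Setting ∂π_W/∂q_W = 0: 180 - 4q_W - 2(q_O) = 0.
So q_O = (189 - 2q_W)/4 and q_W = (180 - 2q_O)/4.
Solving the pair: q_O = 33, q_W = 57/2.
Total output Q = 123/2, so price P = 245 - 2·(123/2) = 122.

122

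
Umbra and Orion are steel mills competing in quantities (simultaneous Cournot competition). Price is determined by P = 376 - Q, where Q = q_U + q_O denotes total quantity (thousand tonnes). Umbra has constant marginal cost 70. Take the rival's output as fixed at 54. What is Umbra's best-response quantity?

126

With the rival's output fixed at 54, Umbra's profit is π_U = (376 - 54 - q_U)q_U - (70q_U) = (322 - q_U)q_U - (70q_U).
∂π_U/∂q_U = 252 - 2q_U = 0, so q_U = 126.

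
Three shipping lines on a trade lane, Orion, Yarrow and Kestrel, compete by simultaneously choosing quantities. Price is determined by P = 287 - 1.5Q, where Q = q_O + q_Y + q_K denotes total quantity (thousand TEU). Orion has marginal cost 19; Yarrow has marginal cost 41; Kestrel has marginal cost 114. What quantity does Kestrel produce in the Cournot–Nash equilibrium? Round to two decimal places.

Orion's profit: π_O = (287 - 1.5Q)q_O - (19q_O). Setting ∂π_O/∂q_O = 0: 268 - 3q_O - (3/2)(q_Y + q_K) = 0.
Yarrow's first-order condition: 246 - 3q_Y - (3/2)(q_O + q_K) = 0.
Kestrel's profit: π_K = (287 - 1.5Q)q_K - (114q_K). Setting ∂π_K/∂q_K = 0: 173 - 3q_K - (3/2)(q_O + q_Y) = 0.
Adding the 3 conditions: 687 − 3Q − 3Q = 0, i.e. Q = 229/2.
Back-substituting: q_O = (268 − 687/4)/(3/2) = 385/6, q_Y = (246 − 687/4)/(3/2) = 99/2, q_K = (173 − 687/4)/(3/2) = 5/6.

0.83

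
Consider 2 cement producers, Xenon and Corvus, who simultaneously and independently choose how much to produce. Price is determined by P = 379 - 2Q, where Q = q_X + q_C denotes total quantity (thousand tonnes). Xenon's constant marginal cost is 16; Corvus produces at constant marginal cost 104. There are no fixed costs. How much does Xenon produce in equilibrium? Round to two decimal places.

75.17

Xenon's profit: π_X = (379 - 2Q)q_X - (16q_X). Setting ∂π_X/∂q_X = 0: 363 - 4q_X - 2(q_C) = 0.
Corvus's first-order condition: 275 - 4q_C - 2(q_X) = 0.
Rearranging gives the reaction functions q_X = (363 - 2q_C)/4 and q_C = (275 - 2q_X)/4.
Substituting one into the other gives q_X = 451/6 and q_C = 187/6.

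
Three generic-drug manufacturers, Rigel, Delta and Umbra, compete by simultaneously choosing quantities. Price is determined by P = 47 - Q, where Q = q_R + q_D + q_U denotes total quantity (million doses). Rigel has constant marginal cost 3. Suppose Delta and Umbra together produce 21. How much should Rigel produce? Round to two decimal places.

11.50

With rivals' combined output fixed at 21, Rigel's profit is π_R = (47 - 21 - q_R)q_R - (3q_R) = (26 - q_R)q_R - (3q_R).
∂π_R/∂q_R = 23 - 2q_R = 0, so q_R = 23/2.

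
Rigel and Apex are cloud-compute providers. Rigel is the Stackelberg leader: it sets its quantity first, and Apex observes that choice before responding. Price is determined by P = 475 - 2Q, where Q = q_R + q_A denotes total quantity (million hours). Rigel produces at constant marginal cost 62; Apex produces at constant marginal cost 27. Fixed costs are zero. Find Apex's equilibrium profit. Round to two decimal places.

Solve by backward induction. Given q_R, the follower Apex maximises π_A = (475 - 2q_R - 2q_A)q_A - 27q_A.
Setting the follower's marginal profit to zero, 448 - 2q_R - 4q_A = 0, i.e. q_A = (448 - 2q_R)/4.
Rigel substitutes q_A(q_R) into its own profit: π_R = q_R(475 - 2q_R - (448 - 2q_R)/2) - 62q_R = (251 - q_R)q_R - 62q_R.
The leader's first-order condition 189 - 2q_R = 0 yields q_R = 189/2.
Then q_A = (448 - 2·(189/2))/4 = 259/4.
Price P = 475 - 2·(637/4) = 313/2.
Apex's profit: (313/2 - 27)·(259/4) = 8385.1250.

8385.13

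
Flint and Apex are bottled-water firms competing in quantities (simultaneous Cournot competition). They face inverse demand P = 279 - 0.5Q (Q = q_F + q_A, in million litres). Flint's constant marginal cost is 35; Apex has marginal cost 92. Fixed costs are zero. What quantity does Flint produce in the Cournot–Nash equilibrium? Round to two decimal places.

200.67

Flint's profit: π_F = (279 - 0.5Q)q_F - (35q_F). Setting ∂π_F/∂q_F = 0: 244 - q_F - (1/2)(q_A) = 0.
Apex's profit: π_A = (279 - 0.5Q)q_A - (92q_A). Setting ∂π_A/∂q_A = 0: 187 - q_A - (1/2)(q_F) = 0.
So q_F = (244 - (1/2)q_A) and q_A = (187 - (1/2)q_F).
Substituting one into the other gives q_F = 602/3 and q_A = 260/3.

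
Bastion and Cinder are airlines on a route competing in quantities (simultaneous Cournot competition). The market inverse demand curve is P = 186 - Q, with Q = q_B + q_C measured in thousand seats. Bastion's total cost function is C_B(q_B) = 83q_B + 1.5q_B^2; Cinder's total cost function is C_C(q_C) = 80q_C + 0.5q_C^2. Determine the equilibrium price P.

141

Bastion's profit: π_B = (186 - Q)q_B - (83q_B + (3/2)q_B²). Setting ∂π_B/∂q_B = 0: 103 - 5q_B - (q_C) = 0.
Cinder's first-order condition: 106 - 3q_C - (q_B) = 0.
So q_B = (103 - q_C)/5 and q_C = (106 - q_B)/3.
Solving the pair: q_B = 29/2, q_C = 61/2.
Total output Q = 45, so price P = 186 - 45 = 141.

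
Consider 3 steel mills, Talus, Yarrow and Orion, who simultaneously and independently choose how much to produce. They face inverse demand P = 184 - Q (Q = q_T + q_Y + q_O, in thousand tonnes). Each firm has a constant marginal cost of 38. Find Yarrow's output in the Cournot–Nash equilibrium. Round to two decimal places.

36.50

Each firm earns π_i = (184 - Q)q_i - 38q_i.
First-order condition (treating rivals' output as given): 146 - 2q_i - Σ_{j≠i} q_j = 0.
With identical firms every q_j equals q_i, so Σ_{j≠i} q_j = 2q_i and 146 = 4q_i, giving q_i = 73/2.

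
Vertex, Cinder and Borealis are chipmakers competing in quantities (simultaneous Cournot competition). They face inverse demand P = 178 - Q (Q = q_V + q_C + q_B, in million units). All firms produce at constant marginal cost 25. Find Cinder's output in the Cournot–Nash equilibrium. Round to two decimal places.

38.25

A representative firm's profit is π_i = q_i(178 - Q) - 25q_i.
First-order condition (treating rivals' output as given): 153 - 2q_i - Σ_{j≠i} q_j = 0.
By symmetry each firm produces the same amount; substituting Σ_{j≠i} q_j = 2q_i yields q_i = 153/4.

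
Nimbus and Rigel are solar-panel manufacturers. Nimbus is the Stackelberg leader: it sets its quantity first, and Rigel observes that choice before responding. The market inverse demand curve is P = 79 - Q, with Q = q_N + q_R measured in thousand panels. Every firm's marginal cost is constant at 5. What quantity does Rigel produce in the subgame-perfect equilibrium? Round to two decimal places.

18.50

The follower Rigel best-responds to any q_N: π_R = (79 - Q)q_R - 5q_R.
Follower FOC: 74 - q_N - 2q_R = 0, so q_R(q_N) = (74 - q_N)/2.
Nimbus substitutes q_R(q_N) into its own profit: π_N = q_N(79 - q_N - (74 - q_N)/2) - 5q_N = (42 - (1/2)q_N)q_N - 5q_N.
The leader's first-order condition 37 - q_N = 0 yields q_N = 37.
Then q_R = (74 - 37)/2 = 37/2.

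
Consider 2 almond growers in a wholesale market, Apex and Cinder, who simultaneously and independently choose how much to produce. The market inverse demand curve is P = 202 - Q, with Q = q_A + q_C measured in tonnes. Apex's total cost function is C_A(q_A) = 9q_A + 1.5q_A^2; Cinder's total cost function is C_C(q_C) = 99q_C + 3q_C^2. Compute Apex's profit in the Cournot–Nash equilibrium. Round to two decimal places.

Apex's profit: π_A = (202 - Q)q_A - (9q_A + (3/2)q_A²). Setting ∂π_A/∂q_A = 0: 193 - 5q_A - (q_C) = 0.
Cinder's profit: π_C = (202 - Q)q_C - (99q_C + 3q_C²). Setting ∂π_C/∂q_C = 0: 103 - 8q_C - (q_A) = 0.
So q_A = (193 - q_C)/5 and q_C = (103 - q_A)/8.
Solving the pair: q_A = 1441/39, q_C = 322/39.
Price P = 202 - 1763/39 = 156.7949.
Apex's profit: 156.7949·(1441/39) - 9·(1441/39) - (3/2)(1441/39)² = 3413.0194.

3413.02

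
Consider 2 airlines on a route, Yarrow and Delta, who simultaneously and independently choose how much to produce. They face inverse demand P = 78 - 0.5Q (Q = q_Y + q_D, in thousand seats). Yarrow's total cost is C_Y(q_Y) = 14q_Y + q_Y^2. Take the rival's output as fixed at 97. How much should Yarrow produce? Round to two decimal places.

With the rival's output fixed at 97, Yarrow's profit is π_Y = (78 - (1/2)·97 - (1/2)q_Y)q_Y - (14q_Y + q_Y²) = (59/2 - (1/2)q_Y)q_Y - (14q_Y + q_Y²).
∂π_Y/∂q_Y = 31/2 - 3q_Y = 0, so q_Y = 31/6.

5.17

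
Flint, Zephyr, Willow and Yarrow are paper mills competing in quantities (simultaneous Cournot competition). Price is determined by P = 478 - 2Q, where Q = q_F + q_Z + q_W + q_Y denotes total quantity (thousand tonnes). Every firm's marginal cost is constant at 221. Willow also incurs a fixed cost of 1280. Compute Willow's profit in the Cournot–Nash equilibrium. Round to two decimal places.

A representative firm's profit is π_i = q_i(478 - 2Q) - 221q_i.
Setting ∂π_i/∂q_i = 0 with rivals' quantities fixed: 257 - 4q_i - 2·Σ_{j≠i} q_j = 0.
With identical firms every q_j equals q_i, so Σ_{j≠i} q_j = 3q_i and 257 = 10q_i, giving q_i = 257/10.
Price P = 478 - 2·(514/5) = 1362/5.
Willow's profit: (1362/5 - 221)·(257/10) - 1280 = 40.9800.

40.98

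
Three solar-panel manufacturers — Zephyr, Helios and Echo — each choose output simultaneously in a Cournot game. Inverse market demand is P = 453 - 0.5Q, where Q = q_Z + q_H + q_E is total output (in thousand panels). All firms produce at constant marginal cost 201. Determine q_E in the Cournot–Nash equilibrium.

Each firm earns π_i = (453 - 0.5Q)q_i - 201q_i.
Setting ∂π_i/∂q_i = 0 with rivals' quantities fixed: 252 - q_i - (1/2)·Σ_{j≠i} q_j = 0.
With identical firms every q_j equals q_i, so Σ_{j≠i} q_j = 2q_i and 252 = 2q_i, giving q_i = 126.

126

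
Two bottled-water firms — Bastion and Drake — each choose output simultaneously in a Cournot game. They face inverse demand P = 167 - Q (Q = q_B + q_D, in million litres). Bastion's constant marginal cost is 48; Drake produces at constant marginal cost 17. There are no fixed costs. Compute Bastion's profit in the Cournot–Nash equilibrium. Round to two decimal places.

860.44

Bastion's profit: π_B = (167 - Q)q_B - (48q_B). Setting ∂π_B/∂q_B = 0: 119 - 2q_B - (q_D) = 0.
Drake's first-order condition: 150 - 2q_D - (q_B) = 0.
So q_B = (119 - q_D)/2 and q_D = (150 - q_B)/2.
Substituting one into the other gives q_B = 88/3 and q_D = 181/3.
Price P = 167 - 269/3 = 232/3.
Bastion's profit: (232/3 - 48)·(88/3) = 860.4444.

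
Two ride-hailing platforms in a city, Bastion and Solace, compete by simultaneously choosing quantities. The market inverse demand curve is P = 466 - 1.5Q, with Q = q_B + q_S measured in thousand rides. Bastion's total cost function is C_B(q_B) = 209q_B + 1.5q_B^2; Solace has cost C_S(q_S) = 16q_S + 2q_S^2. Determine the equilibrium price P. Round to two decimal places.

336.25

Bastion's profit: π_B = (466 - 1.5Q)q_B - (209q_B + (3/2)q_B²). Setting ∂π_B/∂q_B = 0: 257 - 6q_B - (3/2)(q_S) = 0.
Solace's first-order condition: 450 - 7q_S - (3/2)(q_B) = 0.
Rearranging gives the reaction functions q_B = (257 - (3/2)q_S)/6 and q_S = (450 - (3/2)q_B)/7.
Substituting one into the other gives q_B = 28.2767 and q_S = 58.2264.
Total output Q = 86.5031, so price P = 466 - (3/2)·86.5031 = 336.2453.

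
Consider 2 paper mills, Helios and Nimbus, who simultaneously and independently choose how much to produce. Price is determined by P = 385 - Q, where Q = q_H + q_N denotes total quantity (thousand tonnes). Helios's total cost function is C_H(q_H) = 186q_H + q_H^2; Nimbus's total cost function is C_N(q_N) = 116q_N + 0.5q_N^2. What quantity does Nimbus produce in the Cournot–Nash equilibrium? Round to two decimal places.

79.73

Helios's profit: π_H = (385 - Q)q_H - (186q_H + q_H²). Setting ∂π_H/∂q_H = 0: 199 - 4q_H - (q_N) = 0.
Nimbus's profit: π_N = (385 - Q)q_N - (116q_N + (1/2)q_N²). Setting ∂π_N/∂q_N = 0: 269 - 3q_N - (q_H) = 0.
Best responses: q_H = (199 - q_N)/4, q_N = (269 - q_H)/3.
Solving the pair: q_H = 328/11, q_N = 877/11.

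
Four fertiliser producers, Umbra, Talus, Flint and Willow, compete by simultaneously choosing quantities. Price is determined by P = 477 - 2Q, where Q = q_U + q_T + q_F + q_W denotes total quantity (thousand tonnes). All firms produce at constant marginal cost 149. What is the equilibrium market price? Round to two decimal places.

Each firm earns π_i = (477 - 2Q)q_i - 149q_i.
First-order condition (treating rivals' output as given): 328 - 4q_i - 2·Σ_{j≠i} q_j = 0.
With identical firms every q_j equals q_i, so Σ_{j≠i} q_j = 3q_i and 328 = 10q_i, giving q_i = 164/5.
Total output Q = 656/5, so price P = 477 - 2·(656/5) = 1073/5.

214.60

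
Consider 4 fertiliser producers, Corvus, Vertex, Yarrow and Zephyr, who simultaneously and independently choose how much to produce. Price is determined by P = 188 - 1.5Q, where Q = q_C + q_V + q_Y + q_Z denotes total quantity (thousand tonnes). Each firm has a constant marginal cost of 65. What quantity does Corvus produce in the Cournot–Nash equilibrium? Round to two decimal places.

16.40

Each firm earns π_i = (188 - 1.5Q)q_i - 65q_i.
Setting ∂π_i/∂q_i = 0 with rivals' quantities fixed: 123 - 3q_i - (3/2)·Σ_{j≠i} q_j = 0.
With identical firms every q_j equals q_i, so Σ_{j≠i} q_j = 3q_i and 123 = (15/2)q_i, giving q_i = 82/5.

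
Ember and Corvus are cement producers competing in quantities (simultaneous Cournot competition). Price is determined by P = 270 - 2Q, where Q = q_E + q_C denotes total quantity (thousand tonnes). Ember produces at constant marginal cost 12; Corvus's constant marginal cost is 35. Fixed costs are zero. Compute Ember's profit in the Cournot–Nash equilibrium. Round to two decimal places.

4386.72

Ember's profit: π_E = (270 - 2Q)q_E - (12q_E). Setting ∂π_E/∂q_E = 0: 258 - 4q_E - 2(q_C) = 0.
Corvus's profit: π_C = (270 - 2Q)q_C - (35q_C). Setting ∂π_C/∂q_C = 0: 235 - 4q_C - 2(q_E) = 0.
So q_E = (258 - 2q_C)/4 and q_C = (235 - 2q_E)/4.
Substituting one into the other gives q_E = 281/6 and q_C = 106/3.
Price P = 270 - 2·(493/6) = 317/3.
Ember's profit: (317/3 - 12)·(281/6) = 4386.7222.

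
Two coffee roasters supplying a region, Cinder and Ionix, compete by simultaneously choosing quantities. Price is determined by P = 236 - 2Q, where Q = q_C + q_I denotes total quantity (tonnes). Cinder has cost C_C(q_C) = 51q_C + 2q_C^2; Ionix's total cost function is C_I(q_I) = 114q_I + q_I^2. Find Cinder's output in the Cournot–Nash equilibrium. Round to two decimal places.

Cinder's profit: π_C = (236 - 2Q)q_C - (51q_C + 2q_C²). Setting ∂π_C/∂q_C = 0: 185 - 8q_C - 2(q_I) = 0.
Ionix's profit: π_I = (236 - 2Q)q_I - (114q_I + q_I²). Setting ∂π_I/∂q_I = 0: 122 - 6q_I - 2(q_C) = 0.
So q_C = (185 - 2q_I)/8 and q_I = (122 - 2q_C)/6.
Solving the pair: q_C = 433/22, q_I = 303/22.

19.68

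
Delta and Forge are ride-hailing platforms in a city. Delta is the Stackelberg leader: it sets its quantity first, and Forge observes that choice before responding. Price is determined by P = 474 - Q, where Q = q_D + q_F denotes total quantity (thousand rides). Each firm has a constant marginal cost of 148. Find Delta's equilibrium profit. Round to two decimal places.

13284.50

The follower Forge best-responds to any q_D: π_F = (474 - Q)q_F - 148q_F.
Follower FOC: 326 - q_D - 2q_F = 0, so q_F(q_D) = (326 - q_D)/2.
The leader anticipates this reaction. Substituting into P = 474 - Q gives P = 311 - (1/2)q_D, so π_D = (311 - (1/2)q_D)q_D - 148q_D.
Leader FOC: 163 - q_D = 0, so q_D = 163.
Then q_F = (326 - 163)/2 = 163/2.
Price P = 474 - 489/2 = 459/2.
Delta's profit: (459/2 - 148)·163 = 13284.5000.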